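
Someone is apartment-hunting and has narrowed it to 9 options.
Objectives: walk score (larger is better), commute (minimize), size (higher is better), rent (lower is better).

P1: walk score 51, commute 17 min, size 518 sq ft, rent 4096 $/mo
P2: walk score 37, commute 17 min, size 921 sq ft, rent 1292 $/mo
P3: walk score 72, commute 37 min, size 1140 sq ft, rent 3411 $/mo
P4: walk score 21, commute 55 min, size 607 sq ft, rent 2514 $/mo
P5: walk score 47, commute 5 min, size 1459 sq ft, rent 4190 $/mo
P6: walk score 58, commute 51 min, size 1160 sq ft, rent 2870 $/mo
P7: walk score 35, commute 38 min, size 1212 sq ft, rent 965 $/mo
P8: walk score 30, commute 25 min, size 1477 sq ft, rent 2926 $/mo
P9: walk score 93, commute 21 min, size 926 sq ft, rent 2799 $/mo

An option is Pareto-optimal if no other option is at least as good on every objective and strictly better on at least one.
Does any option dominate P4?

P2 vs P4: walk score 37≥21, commute 17≤55, size 921≥607, rent 1292≤2514 — P2 is at least as good on every objective and strictly better on at least one, so P2 dominates P4.

Yes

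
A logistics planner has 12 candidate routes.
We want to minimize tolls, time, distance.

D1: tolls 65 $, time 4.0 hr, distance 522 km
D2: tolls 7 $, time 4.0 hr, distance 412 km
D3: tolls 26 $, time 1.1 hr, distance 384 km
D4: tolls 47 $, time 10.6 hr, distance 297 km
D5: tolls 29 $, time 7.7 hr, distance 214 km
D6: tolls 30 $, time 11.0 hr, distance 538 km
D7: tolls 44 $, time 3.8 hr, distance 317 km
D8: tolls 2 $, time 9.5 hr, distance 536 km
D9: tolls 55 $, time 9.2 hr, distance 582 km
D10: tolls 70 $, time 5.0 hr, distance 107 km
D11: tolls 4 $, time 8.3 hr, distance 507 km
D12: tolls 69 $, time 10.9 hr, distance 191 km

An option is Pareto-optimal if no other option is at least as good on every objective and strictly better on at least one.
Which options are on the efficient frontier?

D2, D3, D5, D7, D8, D10, D11, D12

D1: dominated by D2 (tolls 7≤65, time 4.0≤4.0, distance 412≤522).
D2: not dominated.
D3: not dominated (best time).
D4: dominated by D5 (tolls 29≤47, time 7.7≤10.6, distance 214≤297).
D5: not dominated.
D6: dominated by D2 (tolls 7≤30, time 4.0≤11.0, distance 412≤538).
D7: not dominated.
D8: not dominated (best tolls).
D9: dominated by D2 (tolls 7≤55, time 4.0≤9.2, distance 412≤582).
D10: not dominated (best distance).
D11: not dominated.
D12: not dominated.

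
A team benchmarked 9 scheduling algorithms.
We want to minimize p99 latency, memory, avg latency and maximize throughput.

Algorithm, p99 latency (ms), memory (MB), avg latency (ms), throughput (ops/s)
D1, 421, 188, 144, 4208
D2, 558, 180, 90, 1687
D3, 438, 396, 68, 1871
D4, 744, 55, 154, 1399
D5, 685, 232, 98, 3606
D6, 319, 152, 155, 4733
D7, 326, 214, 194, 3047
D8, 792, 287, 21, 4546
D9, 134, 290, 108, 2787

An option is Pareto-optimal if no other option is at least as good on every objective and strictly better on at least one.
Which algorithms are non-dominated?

D1: not dominated.
D2: not dominated.
D3: not dominated.
D4: not dominated (best memory).
D5: not dominated.
D6: not dominated (best throughput).
D7: dominated by D6 (p99 latency 319≤326, memory 152≤214, avg latency 155≤194, throughput 4733≥3047).
D8: not dominated (best avg latency).
D9: not dominated (best p99 latency).

D1, D2, D3, D4, D5, D6, D8, D9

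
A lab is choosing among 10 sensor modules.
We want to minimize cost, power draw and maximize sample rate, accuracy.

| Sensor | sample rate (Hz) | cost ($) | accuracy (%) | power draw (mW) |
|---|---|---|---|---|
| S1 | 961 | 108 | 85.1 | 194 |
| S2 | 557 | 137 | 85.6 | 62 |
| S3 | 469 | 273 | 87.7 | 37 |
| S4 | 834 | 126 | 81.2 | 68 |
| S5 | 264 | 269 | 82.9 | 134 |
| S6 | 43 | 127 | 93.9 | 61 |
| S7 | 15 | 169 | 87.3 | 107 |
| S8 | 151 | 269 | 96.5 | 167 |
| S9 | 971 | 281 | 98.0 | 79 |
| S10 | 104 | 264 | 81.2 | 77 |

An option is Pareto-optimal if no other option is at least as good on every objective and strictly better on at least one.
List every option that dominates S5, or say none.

S2

S2: sample rate 557≥264, cost 137≤269, accuracy 85.6≥82.9, power draw 62≤134 — dominates S5.
Others (S1, S3, S4, S6, S7, S8, S9, S10) are each worse than S5 on at least one objective.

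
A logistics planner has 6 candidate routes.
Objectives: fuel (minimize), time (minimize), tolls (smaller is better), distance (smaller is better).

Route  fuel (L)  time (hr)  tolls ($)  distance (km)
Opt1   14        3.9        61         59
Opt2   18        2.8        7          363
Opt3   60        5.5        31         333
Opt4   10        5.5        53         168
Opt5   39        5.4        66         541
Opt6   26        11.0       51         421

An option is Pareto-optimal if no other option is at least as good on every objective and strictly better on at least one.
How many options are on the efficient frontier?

Opt1: not dominated (best distance).
Opt2: not dominated (best time).
Opt3: not dominated.
Opt4: not dominated (best fuel).
Opt5: dominated by Opt1 (fuel 14≤39, time 3.9≤5.4, tolls 61≤66, distance 59≤541).
Opt6: dominated by Opt2 (fuel 18≤26, time 2.8≤11.0, tolls 7≤51, distance 363≤421).
Pareto-optimal: Opt1, Opt2, Opt3, Opt4 → 4.

4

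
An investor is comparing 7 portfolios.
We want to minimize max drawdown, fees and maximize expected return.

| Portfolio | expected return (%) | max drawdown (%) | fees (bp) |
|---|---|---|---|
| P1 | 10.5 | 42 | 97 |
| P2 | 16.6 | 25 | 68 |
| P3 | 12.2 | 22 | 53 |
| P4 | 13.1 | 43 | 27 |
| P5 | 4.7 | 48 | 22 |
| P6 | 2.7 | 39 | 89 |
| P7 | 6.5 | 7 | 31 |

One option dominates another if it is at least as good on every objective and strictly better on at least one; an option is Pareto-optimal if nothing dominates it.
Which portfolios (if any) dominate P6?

P2, P3, P7

P2: expected return 16.6≥2.7, max drawdown 25≤39, fees 68≤89 — dominates P6.
P3: expected return 12.2≥2.7, max drawdown 22≤39, fees 53≤89 — dominates P6.
P7: expected return 6.5≥2.7, max drawdown 7≤39, fees 31≤89 — dominates P6.
Others (P1, P4, P5) are each worse than P6 on at least one objective.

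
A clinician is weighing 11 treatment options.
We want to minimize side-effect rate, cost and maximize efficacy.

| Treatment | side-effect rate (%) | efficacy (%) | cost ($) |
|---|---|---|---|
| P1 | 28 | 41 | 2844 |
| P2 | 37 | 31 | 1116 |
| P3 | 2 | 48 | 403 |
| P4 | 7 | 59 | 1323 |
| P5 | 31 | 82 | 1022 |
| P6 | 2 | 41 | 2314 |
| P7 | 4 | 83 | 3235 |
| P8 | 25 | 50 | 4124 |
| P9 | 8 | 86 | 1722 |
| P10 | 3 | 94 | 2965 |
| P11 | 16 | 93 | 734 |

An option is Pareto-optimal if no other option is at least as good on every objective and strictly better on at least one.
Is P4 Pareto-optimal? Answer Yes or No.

Yes

P1: worse on side-effect rate (28 vs 7).
P2: worse on side-effect rate (37 vs 7).
P3: worse on efficacy (48 vs 59).
P5: worse on side-effect rate (31 vs 7).
P6: worse on efficacy (41 vs 59).
P7: worse on cost (3235 vs 1323).
P8: worse on side-effect rate (25 vs 7).
P9: worse on side-effect rate (8 vs 7).
P10: worse on cost (2965 vs 1323).
P11: worse on side-effect rate (16 vs 7).
No option is at least as good as P4 on every objective and strictly better on one.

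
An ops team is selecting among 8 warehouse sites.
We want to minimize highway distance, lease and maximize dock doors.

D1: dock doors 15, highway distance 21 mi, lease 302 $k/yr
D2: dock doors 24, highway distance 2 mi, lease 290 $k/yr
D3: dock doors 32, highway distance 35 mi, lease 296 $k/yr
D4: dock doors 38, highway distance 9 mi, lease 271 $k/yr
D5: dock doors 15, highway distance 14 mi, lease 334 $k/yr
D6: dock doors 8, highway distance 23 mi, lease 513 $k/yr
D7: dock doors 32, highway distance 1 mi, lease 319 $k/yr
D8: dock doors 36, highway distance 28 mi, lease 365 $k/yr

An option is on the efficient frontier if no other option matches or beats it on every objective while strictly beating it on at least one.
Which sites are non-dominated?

D2, D4, D7

D1: dominated by D2 (dock doors 24≥15, highway distance 2≤21, lease 290≤302).
D2: not dominated.
D3: dominated by D4 (dock doors 38≥32, highway distance 9≤35, lease 271≤296).
D4: not dominated (best dock doors).
D5: dominated by D2 (dock doors 24≥15, highway distance 2≤14, lease 290≤334).
D6: dominated by D1 (dock doors 15≥8, highway distance 21≤23, lease 302≤513).
D7: not dominated (best highway distance).
D8: dominated by D4 (dock doors 38≥36, highway distance 9≤28, lease 271≤365).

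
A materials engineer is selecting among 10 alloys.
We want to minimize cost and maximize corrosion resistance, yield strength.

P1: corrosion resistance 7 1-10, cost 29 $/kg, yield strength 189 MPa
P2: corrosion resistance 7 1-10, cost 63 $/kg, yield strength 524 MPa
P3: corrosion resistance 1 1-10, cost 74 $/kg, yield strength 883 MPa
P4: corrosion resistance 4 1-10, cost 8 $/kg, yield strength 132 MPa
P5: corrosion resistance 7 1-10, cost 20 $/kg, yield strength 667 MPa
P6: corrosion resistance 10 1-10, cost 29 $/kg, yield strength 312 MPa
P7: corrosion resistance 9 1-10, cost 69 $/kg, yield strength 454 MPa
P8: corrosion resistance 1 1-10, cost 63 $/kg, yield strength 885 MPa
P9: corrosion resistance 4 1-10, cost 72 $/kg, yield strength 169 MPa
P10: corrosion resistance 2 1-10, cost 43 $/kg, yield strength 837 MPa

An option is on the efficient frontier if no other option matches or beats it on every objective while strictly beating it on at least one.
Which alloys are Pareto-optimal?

P1: dominated by P5 (corrosion resistance 7≥7, cost 20≤29, yield strength 667≥189).
P2: dominated by P5 (corrosion resistance 7≥7, cost 20≤63, yield strength 667≥524).
P3: dominated by P8 (corrosion resistance 1≥1, cost 63≤74, yield strength 885≥883).
P4: not dominated (best cost).
P5: not dominated.
P6: not dominated (best corrosion resistance).
P7: not dominated.
P8: not dominated (best yield strength).
P9: dominated by P1 (corrosion resistance 7≥4, cost 29≤72, yield strength 189≥169).
P10: not dominated.

P4, P5, P6, P7, P8, P10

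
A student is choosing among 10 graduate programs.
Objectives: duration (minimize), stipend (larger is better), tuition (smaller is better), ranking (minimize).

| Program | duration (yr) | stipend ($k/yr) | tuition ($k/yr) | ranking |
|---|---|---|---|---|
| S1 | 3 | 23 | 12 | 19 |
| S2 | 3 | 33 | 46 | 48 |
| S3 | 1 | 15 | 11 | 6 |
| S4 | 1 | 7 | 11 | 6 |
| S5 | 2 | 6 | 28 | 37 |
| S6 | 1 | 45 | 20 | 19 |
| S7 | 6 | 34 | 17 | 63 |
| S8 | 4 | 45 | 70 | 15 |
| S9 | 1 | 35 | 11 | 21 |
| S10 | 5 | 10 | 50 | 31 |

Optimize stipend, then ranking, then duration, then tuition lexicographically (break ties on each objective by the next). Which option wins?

S8

First maximize stipend: best is 45, kept {S6, S8}.
Then minimize ranking: best is 15, kept {S8}.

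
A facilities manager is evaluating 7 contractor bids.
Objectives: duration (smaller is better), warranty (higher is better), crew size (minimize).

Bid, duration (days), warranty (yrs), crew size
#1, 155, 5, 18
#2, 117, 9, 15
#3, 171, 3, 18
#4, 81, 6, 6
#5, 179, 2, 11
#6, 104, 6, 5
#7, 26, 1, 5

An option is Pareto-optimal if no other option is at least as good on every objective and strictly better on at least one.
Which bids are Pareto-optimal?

#2, #4, #6, #7

#1: dominated by #2 (duration 117≤155, warranty 9≥5, crew size 15≤18).
#2: not dominated (best warranty).
#3: dominated by #1 (duration 155≤171, warranty 5≥3, crew size 18≤18).
#4: not dominated.
#5: dominated by #4 (duration 81≤179, warranty 6≥2, crew size 6≤11).
#6: not dominated.
#7: not dominated (best duration).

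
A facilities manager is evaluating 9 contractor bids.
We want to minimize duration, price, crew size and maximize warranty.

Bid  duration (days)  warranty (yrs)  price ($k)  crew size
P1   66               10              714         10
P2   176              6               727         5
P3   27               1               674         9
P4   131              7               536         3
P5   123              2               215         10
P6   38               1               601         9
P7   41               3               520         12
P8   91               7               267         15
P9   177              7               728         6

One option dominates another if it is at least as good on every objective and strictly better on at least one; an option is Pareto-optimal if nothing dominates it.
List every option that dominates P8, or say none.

none

P1: worse on price (714 vs 267).
P2: worse on duration (176 vs 91).
P3: worse on warranty (1 vs 7).
P4: worse on duration (131 vs 91).
P5: worse on duration (123 vs 91).
P6: worse on warranty (1 vs 7).
P7: worse on warranty (3 vs 7).
P9: worse on duration (177 vs 91).
No option dominates P8.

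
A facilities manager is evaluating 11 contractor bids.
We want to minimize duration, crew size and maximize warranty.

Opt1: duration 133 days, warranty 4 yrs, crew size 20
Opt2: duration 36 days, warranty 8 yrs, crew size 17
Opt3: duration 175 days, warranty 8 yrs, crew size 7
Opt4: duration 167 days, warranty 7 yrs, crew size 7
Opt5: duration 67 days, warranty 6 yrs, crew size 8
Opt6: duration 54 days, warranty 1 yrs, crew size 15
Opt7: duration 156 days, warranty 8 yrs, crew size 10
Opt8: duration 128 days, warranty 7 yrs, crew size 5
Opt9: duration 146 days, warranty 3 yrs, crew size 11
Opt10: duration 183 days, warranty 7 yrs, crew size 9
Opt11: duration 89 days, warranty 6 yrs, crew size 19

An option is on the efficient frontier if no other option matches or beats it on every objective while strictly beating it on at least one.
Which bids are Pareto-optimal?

Opt2, Opt3, Opt5, Opt6, Opt7, Opt8

Opt1: dominated by Opt2 (duration 36≤133, warranty 8≥4, crew size 17≤20).
Opt2: not dominated (best duration).
Opt3: not dominated.
Opt4: dominated by Opt8 (duration 128≤167, warranty 7≥7, crew size 5≤7).
Opt5: not dominated.
Opt6: not dominated.
Opt7: not dominated.
Opt8: not dominated (best crew size).
Opt9: dominated by Opt5 (duration 67≤146, warranty 6≥3, crew size 8≤11).
Opt10: dominated by Opt3 (duration 175≤183, warranty 8≥7, crew size 7≤9).
Opt11: dominated by Opt2 (duration 36≤89, warranty 8≥6, crew size 17≤19).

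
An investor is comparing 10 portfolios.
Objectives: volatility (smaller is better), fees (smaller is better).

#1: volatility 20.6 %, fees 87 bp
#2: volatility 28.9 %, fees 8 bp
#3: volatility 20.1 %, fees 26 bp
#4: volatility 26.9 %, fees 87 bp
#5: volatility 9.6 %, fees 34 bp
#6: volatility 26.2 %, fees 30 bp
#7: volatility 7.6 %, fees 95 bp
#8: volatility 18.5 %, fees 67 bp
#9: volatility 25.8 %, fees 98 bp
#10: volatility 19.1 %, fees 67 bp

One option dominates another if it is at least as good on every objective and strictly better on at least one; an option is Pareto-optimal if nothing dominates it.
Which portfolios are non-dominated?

#2, #3, #5, #7

#1: dominated by #3 (volatility 20.1≤20.6, fees 26≤87).
#2: not dominated (best fees).
#3: not dominated.
#4: dominated by #1 (volatility 20.6≤26.9, fees 87≤87).
#5: not dominated.
#6: dominated by #3 (volatility 20.1≤26.2, fees 26≤30).
#7: not dominated (best volatility).
#8: dominated by #5 (volatility 9.6≤18.5, fees 34≤67).
#9: dominated by #1 (volatility 20.6≤25.8, fees 87≤98).
#10: dominated by #5 (volatility 9.6≤19.1, fees 34≤67).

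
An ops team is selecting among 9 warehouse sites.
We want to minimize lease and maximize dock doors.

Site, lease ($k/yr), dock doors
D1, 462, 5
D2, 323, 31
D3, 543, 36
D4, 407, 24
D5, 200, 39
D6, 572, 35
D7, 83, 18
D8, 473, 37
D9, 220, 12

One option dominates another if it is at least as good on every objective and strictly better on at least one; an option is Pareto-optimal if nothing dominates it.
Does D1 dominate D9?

D1 vs D9: D1 is worse on lease (462 vs 220), so it does not dominate D9.

No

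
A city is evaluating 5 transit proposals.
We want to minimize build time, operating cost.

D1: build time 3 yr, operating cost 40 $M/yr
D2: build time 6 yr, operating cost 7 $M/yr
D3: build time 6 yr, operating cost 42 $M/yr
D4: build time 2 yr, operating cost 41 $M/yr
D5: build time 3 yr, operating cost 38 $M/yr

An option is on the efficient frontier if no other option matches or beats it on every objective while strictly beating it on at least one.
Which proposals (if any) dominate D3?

D1, D2, D4, D5

D1: build time 3≤6, operating cost 40≤42 — dominates D3.
D2: build time 6≤6, operating cost 7≤42 — dominates D3.
D4: build time 2≤6, operating cost 41≤42 — dominates D3.
D5: build time 3≤6, operating cost 38≤42 — dominates D3.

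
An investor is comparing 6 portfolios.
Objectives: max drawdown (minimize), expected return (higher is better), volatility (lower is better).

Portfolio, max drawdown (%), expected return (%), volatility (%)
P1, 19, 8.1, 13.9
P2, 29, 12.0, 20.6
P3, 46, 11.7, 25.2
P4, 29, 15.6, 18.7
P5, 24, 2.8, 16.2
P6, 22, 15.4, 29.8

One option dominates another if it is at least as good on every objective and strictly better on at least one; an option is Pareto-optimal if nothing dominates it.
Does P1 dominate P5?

Yes

P1 vs P5: max drawdown 19≤24, expected return 8.1≥2.8, volatility 13.9≤16.2 — P1 is at least as good on every objective with at least one strict improvement.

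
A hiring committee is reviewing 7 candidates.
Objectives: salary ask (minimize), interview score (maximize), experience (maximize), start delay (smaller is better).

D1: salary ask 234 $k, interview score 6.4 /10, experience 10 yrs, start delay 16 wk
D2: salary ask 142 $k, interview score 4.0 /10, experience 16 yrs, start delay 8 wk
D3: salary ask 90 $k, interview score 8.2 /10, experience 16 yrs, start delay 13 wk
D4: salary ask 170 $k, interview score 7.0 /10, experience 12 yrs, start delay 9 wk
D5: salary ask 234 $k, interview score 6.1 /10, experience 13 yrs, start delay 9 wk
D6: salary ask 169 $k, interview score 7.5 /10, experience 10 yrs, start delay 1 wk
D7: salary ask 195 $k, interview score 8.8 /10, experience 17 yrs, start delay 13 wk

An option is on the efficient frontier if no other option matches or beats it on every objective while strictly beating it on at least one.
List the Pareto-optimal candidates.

D2, D3, D4, D5, D6, D7

D1: dominated by D3 (salary ask 90≤234, interview score 8.2≥6.4, experience 16≥10, start delay 13≤16).
D2: not dominated.
D3: not dominated (best salary ask).
D4: not dominated.
D5: not dominated.
D6: not dominated (best start delay).
D7: not dominated (best interview score).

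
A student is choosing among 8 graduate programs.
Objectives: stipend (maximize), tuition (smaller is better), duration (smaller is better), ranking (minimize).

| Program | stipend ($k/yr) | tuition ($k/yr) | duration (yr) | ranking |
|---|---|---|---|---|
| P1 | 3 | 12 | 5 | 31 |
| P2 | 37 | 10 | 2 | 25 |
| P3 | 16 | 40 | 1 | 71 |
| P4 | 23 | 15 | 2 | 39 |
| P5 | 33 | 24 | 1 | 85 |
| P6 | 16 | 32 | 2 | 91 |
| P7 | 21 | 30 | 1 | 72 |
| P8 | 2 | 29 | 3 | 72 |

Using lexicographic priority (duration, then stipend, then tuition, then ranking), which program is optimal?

First minimize duration: best is 1, kept {P3, P5, P7}.
Then maximize stipend: best is 33, kept {P5}.

P5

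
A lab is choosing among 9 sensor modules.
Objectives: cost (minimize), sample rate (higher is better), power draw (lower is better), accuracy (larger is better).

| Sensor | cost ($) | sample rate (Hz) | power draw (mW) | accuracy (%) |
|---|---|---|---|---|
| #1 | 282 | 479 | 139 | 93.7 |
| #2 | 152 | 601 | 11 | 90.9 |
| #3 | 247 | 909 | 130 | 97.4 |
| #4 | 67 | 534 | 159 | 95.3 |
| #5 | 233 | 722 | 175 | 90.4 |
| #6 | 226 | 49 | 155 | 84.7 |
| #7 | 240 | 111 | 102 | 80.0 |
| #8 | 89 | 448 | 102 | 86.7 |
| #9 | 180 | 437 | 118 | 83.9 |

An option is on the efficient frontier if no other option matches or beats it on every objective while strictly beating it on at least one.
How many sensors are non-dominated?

5

#1: dominated by #3 (cost 247≤282, sample rate 909≥479, power draw 130≤139, accuracy 97.4≥93.7).
#2: not dominated (best power draw).
#3: not dominated (best sample rate).
#4: not dominated (best cost).
#5: not dominated.
#6: dominated by #2 (cost 152≤226, sample rate 601≥49, power draw 11≤155, accuracy 90.9≥84.7).
#7: dominated by #2 (cost 152≤240, sample rate 601≥111, power draw 11≤102, accuracy 90.9≥80.0).
#8: not dominated.
#9: dominated by #2 (cost 152≤180, sample rate 601≥437, power draw 11≤118, accuracy 90.9≥83.9).
Pareto-optimal: #2, #3, #4, #5, #8 → 5.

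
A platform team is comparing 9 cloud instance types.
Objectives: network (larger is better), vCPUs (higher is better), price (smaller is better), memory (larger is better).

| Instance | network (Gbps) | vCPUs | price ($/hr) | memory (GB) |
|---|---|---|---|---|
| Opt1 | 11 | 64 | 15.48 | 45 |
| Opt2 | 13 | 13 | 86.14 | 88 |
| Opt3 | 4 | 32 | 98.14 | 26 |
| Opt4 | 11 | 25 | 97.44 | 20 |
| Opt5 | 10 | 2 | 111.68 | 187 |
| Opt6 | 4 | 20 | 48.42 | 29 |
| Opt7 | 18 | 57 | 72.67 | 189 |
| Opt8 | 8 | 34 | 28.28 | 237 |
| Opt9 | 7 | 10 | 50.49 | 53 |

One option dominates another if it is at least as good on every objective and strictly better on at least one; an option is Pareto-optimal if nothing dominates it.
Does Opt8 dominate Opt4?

No

Opt8 vs Opt4: Opt8 is worse on network (8 vs 11), so it does not dominate Opt4.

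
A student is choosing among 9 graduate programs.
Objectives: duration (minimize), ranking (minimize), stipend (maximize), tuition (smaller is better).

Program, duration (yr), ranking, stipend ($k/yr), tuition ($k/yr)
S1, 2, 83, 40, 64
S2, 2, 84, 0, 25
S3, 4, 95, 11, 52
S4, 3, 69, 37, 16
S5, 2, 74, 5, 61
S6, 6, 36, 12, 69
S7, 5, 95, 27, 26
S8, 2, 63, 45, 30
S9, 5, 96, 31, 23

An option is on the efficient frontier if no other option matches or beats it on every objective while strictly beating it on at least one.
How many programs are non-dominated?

4

S1: dominated by S8 (duration 2≤2, ranking 63≤83, stipend 45≥40, tuition 30≤64).
S2: not dominated.
S3: dominated by S4 (duration 3≤4, ranking 69≤95, stipend 37≥11, tuition 16≤52).
S4: not dominated (best tuition).
S5: dominated by S8 (duration 2≤2, ranking 63≤74, stipend 45≥5, tuition 30≤61).
S6: not dominated (best ranking).
S7: dominated by S4 (duration 3≤5, ranking 69≤95, stipend 37≥27, tuition 16≤26).
S8: not dominated (best stipend).
S9: dominated by S4 (duration 3≤5, ranking 69≤96, stipend 37≥31, tuition 16≤23).
Pareto-optimal: S2, S4, S6, S8 → 4.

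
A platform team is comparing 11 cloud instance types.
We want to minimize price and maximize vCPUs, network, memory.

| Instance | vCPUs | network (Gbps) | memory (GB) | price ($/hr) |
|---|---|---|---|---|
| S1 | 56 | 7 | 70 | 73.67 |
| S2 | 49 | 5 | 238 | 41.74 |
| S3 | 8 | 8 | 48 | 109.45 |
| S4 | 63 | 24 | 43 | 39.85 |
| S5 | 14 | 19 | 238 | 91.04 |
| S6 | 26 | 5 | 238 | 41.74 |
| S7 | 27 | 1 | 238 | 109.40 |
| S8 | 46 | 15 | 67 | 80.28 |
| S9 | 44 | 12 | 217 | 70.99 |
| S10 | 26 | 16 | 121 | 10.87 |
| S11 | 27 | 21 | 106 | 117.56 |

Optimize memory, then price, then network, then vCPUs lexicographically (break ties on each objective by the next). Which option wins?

S2

First maximize memory: best is 238, kept {S2, S5, S6, S7}.
Then minimize price: best is 41.74, kept {S2, S6}.
Then maximize network: best is 5, kept {S2, S6}.
Then maximize vCPUs: best is 49, kept {S2}.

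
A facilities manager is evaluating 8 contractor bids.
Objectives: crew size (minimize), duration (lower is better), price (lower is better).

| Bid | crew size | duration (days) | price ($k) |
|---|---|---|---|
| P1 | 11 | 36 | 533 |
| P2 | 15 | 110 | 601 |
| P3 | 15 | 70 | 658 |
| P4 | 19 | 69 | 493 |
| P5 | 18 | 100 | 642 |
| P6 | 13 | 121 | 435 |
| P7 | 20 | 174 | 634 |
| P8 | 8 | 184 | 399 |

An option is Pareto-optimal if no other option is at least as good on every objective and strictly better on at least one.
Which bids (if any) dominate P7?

P1: crew size 11≤20, duration 36≤174, price 533≤634 — dominates P7.
P2: crew size 15≤20, duration 110≤174, price 601≤634 — dominates P7.
P4: crew size 19≤20, duration 69≤174, price 493≤634 — dominates P7.
P6: crew size 13≤20, duration 121≤174, price 435≤634 — dominates P7.
Others (P3, P5, P8) are each worse than P7 on at least one objective.

P1, P2, P4, P6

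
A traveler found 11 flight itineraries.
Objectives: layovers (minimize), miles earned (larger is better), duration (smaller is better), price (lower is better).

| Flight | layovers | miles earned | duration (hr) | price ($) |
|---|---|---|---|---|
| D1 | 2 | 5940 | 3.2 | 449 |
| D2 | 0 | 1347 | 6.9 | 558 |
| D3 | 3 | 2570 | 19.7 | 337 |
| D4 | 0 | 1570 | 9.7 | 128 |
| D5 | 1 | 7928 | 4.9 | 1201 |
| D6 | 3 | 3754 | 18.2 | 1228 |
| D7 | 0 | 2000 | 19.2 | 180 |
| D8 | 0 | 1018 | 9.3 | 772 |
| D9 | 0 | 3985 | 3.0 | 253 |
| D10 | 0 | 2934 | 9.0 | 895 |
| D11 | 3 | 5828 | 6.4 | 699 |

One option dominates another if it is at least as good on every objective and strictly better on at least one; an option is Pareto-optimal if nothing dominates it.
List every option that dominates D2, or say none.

D9: layovers 0≤0, miles earned 3985≥1347, duration 3.0≤6.9, price 253≤558 — dominates D2.
Others (D1, D3, D4, D5, D6, D7, D8, D10, D11) are each worse than D2 on at least one objective.

D9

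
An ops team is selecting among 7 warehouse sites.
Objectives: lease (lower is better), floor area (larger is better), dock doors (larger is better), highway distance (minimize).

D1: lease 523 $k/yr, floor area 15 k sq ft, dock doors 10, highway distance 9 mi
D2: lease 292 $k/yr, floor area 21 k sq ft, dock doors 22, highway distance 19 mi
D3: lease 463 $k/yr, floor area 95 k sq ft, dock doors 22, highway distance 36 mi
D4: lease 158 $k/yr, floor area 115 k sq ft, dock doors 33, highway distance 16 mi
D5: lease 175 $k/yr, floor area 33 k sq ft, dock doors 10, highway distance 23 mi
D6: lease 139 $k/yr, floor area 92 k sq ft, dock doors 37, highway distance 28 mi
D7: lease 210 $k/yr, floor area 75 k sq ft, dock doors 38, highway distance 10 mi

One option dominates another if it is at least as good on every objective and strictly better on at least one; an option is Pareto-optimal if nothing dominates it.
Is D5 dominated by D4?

Yes

D4 vs D5: lease 158≤175, floor area 115≥33, dock doors 33≥10, highway distance 16≤23 — D4 is at least as good on every objective with at least one strict improvement.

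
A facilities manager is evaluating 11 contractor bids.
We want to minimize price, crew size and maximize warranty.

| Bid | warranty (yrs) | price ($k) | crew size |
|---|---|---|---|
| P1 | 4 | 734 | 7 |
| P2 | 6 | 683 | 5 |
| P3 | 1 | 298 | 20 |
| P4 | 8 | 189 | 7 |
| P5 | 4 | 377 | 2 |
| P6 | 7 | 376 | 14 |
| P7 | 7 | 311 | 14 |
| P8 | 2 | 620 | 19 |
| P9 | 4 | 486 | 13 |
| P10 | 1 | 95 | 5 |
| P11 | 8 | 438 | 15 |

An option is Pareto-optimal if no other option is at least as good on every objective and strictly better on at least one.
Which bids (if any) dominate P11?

P4

P4: warranty 8≥8, price 189≤438, crew size 7≤15 — dominates P11.
Others (P1, P2, P3, P5, P6, P7, P8, P9, P10) are each worse than P11 on at least one objective.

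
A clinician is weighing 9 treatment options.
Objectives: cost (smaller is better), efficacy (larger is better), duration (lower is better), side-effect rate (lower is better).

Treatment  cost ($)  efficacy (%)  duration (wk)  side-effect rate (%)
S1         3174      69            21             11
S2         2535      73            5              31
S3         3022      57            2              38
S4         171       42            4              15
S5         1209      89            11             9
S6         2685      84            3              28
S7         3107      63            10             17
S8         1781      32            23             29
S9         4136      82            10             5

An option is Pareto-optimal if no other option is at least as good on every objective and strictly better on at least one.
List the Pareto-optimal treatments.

S1: dominated by S5 (cost 1209≤3174, efficacy 89≥69, duration 11≤21, side-effect rate 9≤11).
S2: not dominated.
S3: not dominated (best duration).
S4: not dominated (best cost).
S5: not dominated (best efficacy).
S6: not dominated.
S7: not dominated.
S8: dominated by S4 (cost 171≤1781, efficacy 42≥32, duration 4≤23, side-effect rate 15≤29).
S9: not dominated (best side-effect rate).

S2, S3, S4, S5, S6, S7, S9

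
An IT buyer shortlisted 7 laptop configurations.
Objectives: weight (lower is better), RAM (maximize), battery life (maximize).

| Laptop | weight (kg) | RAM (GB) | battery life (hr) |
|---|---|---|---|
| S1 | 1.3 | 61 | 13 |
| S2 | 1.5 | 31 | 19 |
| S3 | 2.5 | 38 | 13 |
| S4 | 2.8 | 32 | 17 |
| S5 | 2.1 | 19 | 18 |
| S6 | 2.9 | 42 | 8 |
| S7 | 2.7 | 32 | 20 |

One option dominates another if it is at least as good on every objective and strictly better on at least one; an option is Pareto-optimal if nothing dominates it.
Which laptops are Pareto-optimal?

S1: not dominated (best weight).
S2: not dominated.
S3: dominated by S1 (weight 1.3≤2.5, RAM 61≥38, battery life 13≥13).
S4: dominated by S7 (weight 2.7≤2.8, RAM 32≥32, battery life 20≥17).
S5: dominated by S2 (weight 1.5≤2.1, RAM 31≥19, battery life 19≥18).
S6: dominated by S1 (weight 1.3≤2.9, RAM 61≥42, battery life 13≥8).
S7: not dominated (best battery life).

S1, S2, S7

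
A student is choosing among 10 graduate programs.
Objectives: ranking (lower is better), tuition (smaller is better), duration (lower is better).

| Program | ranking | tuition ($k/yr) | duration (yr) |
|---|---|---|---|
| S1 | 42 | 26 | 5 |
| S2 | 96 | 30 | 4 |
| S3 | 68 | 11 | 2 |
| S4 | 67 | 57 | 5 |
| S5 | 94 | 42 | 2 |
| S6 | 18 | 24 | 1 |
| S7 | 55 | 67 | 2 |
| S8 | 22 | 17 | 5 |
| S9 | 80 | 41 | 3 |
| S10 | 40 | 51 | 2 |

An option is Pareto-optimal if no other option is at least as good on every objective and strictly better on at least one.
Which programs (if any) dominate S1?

S6: ranking 18≤42, tuition 24≤26, duration 1≤5 — dominates S1.
S8: ranking 22≤42, tuition 17≤26, duration 5≤5 — dominates S1.
Others (S2, S3, S4, S5, S7, S9, S10) are each worse than S1 on at least one objective.

S6, S8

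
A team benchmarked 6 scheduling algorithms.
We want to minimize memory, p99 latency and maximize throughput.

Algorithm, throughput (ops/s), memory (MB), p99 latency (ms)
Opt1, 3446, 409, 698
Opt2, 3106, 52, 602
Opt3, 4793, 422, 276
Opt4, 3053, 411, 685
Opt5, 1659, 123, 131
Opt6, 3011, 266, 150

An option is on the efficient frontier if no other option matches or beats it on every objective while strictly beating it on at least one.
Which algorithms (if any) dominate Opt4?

Opt2: throughput 3106≥3053, memory 52≤411, p99 latency 602≤685 — dominates Opt4.
Others (Opt1, Opt3, Opt5, Opt6) are each worse than Opt4 on at least one objective.

Opt2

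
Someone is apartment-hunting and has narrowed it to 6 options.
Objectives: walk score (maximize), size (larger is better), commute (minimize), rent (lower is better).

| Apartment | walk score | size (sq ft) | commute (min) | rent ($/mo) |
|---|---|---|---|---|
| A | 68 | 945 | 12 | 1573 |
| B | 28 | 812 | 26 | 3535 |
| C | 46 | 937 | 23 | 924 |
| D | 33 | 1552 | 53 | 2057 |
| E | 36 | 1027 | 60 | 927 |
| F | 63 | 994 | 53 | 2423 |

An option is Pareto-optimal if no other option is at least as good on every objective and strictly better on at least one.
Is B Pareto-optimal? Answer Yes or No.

No

A vs B: walk score 68≥28, size 945≥812, commute 12≤26, rent 1573≤3535 — A is at least as good on every objective and strictly better on at least one, so A dominates B.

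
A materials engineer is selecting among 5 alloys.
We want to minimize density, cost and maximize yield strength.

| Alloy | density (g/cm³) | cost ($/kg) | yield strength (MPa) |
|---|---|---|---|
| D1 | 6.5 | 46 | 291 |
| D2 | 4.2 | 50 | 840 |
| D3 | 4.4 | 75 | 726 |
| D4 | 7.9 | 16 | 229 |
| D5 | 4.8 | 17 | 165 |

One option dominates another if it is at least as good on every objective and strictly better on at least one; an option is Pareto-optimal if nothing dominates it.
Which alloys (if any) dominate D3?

D2: density 4.2≤4.4, cost 50≤75, yield strength 840≥726 — dominates D3.
Others (D1, D4, D5) are each worse than D3 on at least one objective.

D2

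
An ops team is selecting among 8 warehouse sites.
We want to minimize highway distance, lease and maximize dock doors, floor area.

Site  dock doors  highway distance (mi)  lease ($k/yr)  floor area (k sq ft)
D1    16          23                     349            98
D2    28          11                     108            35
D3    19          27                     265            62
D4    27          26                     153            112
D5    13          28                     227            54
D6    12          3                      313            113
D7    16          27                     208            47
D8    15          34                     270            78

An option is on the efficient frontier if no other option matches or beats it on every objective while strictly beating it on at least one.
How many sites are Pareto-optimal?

4

D1: not dominated.
D2: not dominated (best dock doors).
D3: dominated by D4 (dock doors 27≥19, highway distance 26≤27, lease 153≤265, floor area 112≥62).
D4: not dominated.
D5: dominated by D4 (dock doors 27≥13, highway distance 26≤28, lease 153≤227, floor area 112≥54).
D6: not dominated (best highway distance).
D7: dominated by D4 (dock doors 27≥16, highway distance 26≤27, lease 153≤208, floor area 112≥47).
D8: dominated by D4 (dock doors 27≥15, highway distance 26≤34, lease 153≤270, floor area 112≥78).
Pareto-optimal: D1, D2, D4, D6 → 4.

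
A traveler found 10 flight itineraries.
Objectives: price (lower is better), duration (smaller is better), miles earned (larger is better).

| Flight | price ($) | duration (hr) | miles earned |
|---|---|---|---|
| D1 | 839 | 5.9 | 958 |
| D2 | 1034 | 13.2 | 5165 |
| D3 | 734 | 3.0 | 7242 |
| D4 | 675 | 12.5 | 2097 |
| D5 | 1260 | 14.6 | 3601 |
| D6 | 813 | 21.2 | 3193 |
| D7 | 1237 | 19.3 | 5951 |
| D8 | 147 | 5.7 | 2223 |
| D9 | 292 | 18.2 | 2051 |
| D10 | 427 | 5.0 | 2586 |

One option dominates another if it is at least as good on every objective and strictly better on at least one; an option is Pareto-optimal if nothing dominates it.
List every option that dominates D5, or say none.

D2, D3

D2: price 1034≤1260, duration 13.2≤14.6, miles earned 5165≥3601 — dominates D5.
D3: price 734≤1260, duration 3.0≤14.6, miles earned 7242≥3601 — dominates D5.
Others (D1, D4, D6, D7, D8, D9, D10) are each worse than D5 on at least one objective.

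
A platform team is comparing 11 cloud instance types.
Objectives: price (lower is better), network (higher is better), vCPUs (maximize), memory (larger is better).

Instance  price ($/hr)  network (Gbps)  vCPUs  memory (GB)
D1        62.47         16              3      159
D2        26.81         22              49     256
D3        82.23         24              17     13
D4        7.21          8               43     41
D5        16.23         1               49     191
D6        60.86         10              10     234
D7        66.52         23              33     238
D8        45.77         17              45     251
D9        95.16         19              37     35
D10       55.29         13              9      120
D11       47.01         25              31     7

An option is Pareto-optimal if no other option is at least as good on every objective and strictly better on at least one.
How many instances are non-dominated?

D1: dominated by D2 (price 26.81≤62.47, network 22≥16, vCPUs 49≥3, memory 256≥159).
D2: not dominated (best memory).
D3: not dominated.
D4: not dominated (best price).
D5: not dominated.
D6: dominated by D2 (price 26.81≤60.86, network 22≥10, vCPUs 49≥10, memory 256≥234).
D7: not dominated.
D8: dominated by D2 (price 26.81≤45.77, network 22≥17, vCPUs 49≥45, memory 256≥251).
D9: dominated by D2 (price 26.81≤95.16, network 22≥19, vCPUs 49≥37, memory 256≥35).
D10: dominated by D2 (price 26.81≤55.29, network 22≥13, vCPUs 49≥9, memory 256≥120).
D11: not dominated (best network).
Pareto-optimal: D2, D3, D4, D5, D7, D11 → 6.

6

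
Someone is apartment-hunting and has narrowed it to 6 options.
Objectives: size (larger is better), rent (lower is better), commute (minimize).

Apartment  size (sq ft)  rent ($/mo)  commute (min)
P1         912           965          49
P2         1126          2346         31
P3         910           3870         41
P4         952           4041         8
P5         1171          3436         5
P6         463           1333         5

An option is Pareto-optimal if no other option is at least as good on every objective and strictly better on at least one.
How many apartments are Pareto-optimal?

P1: not dominated (best rent).
P2: not dominated.
P3: dominated by P2 (size 1126≥910, rent 2346≤3870, commute 31≤41).
P4: dominated by P5 (size 1171≥952, rent 3436≤4041, commute 5≤8).
P5: not dominated (best size).
P6: not dominated.
Pareto-optimal: P1, P2, P5, P6 → 4.

4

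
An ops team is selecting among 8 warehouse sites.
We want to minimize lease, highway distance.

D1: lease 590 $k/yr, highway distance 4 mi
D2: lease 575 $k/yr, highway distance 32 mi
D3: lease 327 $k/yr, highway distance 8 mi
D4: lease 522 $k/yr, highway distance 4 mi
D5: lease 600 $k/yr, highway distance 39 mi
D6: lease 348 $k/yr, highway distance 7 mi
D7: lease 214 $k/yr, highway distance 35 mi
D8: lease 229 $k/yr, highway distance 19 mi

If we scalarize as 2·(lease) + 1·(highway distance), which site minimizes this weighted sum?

D1: 2·590 + 1·4 = 1184
D2: 2·575 + 1·32 = 1182
D3: 2·327 + 1·8 = 662
D4: 2·522 + 1·4 = 1048
D5: 2·600 + 1·39 = 1239
D6: 2·348 + 1·7 = 703
D7: 2·214 + 1·35 = 463
D8: 2·229 + 1·19 = 477
Lowest: D7 at 463.

D7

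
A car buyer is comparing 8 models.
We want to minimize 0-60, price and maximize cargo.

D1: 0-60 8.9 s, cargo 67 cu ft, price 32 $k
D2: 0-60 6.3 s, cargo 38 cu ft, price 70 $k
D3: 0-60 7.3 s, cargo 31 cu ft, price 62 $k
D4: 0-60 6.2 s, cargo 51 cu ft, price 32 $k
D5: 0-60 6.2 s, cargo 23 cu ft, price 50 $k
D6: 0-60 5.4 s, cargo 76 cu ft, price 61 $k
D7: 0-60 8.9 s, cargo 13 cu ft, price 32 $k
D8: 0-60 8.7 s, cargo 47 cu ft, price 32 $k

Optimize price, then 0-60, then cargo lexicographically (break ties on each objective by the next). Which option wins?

D4

First minimize price: best is 32, kept {D1, D4, D7, D8}.
Then minimize 0-60: best is 6.2, kept {D4}.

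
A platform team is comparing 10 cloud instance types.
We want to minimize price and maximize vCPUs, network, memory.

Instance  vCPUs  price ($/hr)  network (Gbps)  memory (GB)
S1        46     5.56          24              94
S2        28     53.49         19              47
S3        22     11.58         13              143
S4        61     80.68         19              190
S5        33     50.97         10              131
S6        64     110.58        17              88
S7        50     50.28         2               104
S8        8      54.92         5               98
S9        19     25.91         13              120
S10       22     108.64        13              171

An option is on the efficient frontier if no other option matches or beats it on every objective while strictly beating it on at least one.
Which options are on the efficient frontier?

S1, S3, S4, S5, S6, S7

S1: not dominated (best price).
S2: dominated by S1 (vCPUs 46≥28, price 5.56≤53.49, network 24≥19, memory 94≥47).
S3: not dominated.
S4: not dominated (best memory).
S5: not dominated.
S6: not dominated (best vCPUs).
S7: not dominated.
S8: dominated by S3 (vCPUs 22≥8, price 11.58≤54.92, network 13≥5, memory 143≥98).
S9: dominated by S3 (vCPUs 22≥19, price 11.58≤25.91, network 13≥13, memory 143≥120).
S10: dominated by S4 (vCPUs 61≥22, price 80.68≤108.64, network 19≥13, memory 190≥171).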